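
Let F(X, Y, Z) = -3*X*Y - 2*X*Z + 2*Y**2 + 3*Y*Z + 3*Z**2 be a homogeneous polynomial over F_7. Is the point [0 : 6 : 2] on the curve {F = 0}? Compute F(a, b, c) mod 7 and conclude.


F(0,6,2) ≡ 1 (mod 7); P is NOT on the curve.

Evaluate F(0, 6, 2) term-by-term (mod 7).
  -3*X*Y ↦ -3·0·6·1 = 0
  -2*X*Z ↦ -2·0·1·2 = 0
  2*Y**2 ↦ 2·1·36·1 = 72
  3*Y*Z ↦ 3·1·6·2 = 36
  3*Z**2 ↦ 3·1·1·4 = 12
Sum: F(0, 6, 2) = (0) + (0) + (72) + (36) + (12) = 120.
Reducing mod 7: 120 ≡ 1 (mod 7).
Since F(a, b, c) ≡ 1 ≠ 0 (mod 7), P does NOT lie on the curve.


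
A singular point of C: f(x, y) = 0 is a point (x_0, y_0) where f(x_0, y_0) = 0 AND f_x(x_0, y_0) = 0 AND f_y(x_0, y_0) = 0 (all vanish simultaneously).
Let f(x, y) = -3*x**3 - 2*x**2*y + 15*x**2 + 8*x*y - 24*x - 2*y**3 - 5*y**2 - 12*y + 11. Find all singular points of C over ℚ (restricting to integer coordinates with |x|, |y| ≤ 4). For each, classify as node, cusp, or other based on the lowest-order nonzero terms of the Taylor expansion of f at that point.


Singular points: {(2, -1)}; classification: node.

Compute partial derivatives:
  f_x = -9*x**2 - 4*x*y + 30*x + 8*y - 24.
  f_y = -2*x**2 + 8*x - 6*y**2 - 10*y - 12.
Scan x_0 ∈ {−4, ..., 4}. For each x_0, f_y(x_0, y) is a polynomial in y; find its integer roots y ∈ {−4, ..., 4}, then test f_x and f at those candidates.
  x = -4: f_y(-4, y) = -6*y**2 - 10*y - 76; no integer root y with |y| ≤ 4.
  x = -3: f_y(-3, y) = -6*y**2 - 10*y - 54; no integer root y with |y| ≤ 4.
  x = -2: f_y(-2, y) = -6*y**2 - 10*y - 36; no integer root y with |y| ≤ 4.
  x = -1: f_y(-1, y) = -6*y**2 - 10*y - 22; no integer root y with |y| ≤ 4.
  x = 0: f_y(0, y) = -6*y**2 - 10*y - 12; no integer root y with |y| ≤ 4.
  x = 1: f_y(1, y) = -6*y**2 - 10*y - 6; no integer root y with |y| ≤ 4.
  x = 2: f_y(2, y) = -6*y**2 - 10*y - 4; vanishes at y ∈ {-1}. (2, -1): f_x = 0, f = 0 — SINGULAR.
  x = 3: f_y(3, y) = -6*y**2 - 10*y - 6; no integer root y with |y| ≤ 4.
  x = 4: f_y(4, y) = -6*y**2 - 10*y - 12; no integer root y with |y| ≤ 4.
Only singular point on the grid: (2, -1).
Classify: substitute x = 2 + u, y = -1 + v and expand: f = -3*u**3 - 2*u**2*v - u**2 - 2*v**3 + v**2.
No constant or linear terms (consistent with a singular point). Quadratic part: -u**2 + v**2. Cubic part: -3*u**3 - 2*u**2*v - 2*v**3.
The quadratic part v**2 - u**2 = (v − u)(v + u) splits into two distinct linear factors, so there are two distinct tangent lines y − -1 = ±(x − 2) — this is a node (ordinary double point).
Classification: node.


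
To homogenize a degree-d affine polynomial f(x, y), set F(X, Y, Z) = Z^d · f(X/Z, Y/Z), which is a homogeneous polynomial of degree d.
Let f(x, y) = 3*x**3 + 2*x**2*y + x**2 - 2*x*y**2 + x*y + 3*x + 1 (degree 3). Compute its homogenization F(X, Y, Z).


F(X, Y, Z) = 3*X**3 + 2*X**2*Y + X**2*Z - 2*X*Y**2 + X*Y*Z + 3*X*Z**2 + Z**3

deg(f) = 3.
Substitute x = X/Z, y = Y/Z into f, then multiply by Z^3.
  monomial 3·x^3·y^0 ↦ 3·X^3·Y^0·Z^0.
  monomial 2·x^2·y^1 ↦ 2·X^2·Y^1·Z^0.
  monomial 1·x^2·y^0 ↦ 1·X^2·Y^0·Z^1.
  monomial -2·x^1·y^2 ↦ -2·X^1·Y^2·Z^0.
  monomial 1·x^1·y^1 ↦ 1·X^1·Y^1·Z^1.
  monomial 3·x^1·y^0 ↦ 3·X^1·Y^0·Z^2.
  monomial 1·x^0·y^0 ↦ 1·X^0·Y^0·Z^3.
Collecting: F(X, Y, Z) = 3*X**3 + 2*X**2*Y + X**2*Z - 2*X*Y**2 + X*Y*Z + 3*X*Z**2 + Z**3.


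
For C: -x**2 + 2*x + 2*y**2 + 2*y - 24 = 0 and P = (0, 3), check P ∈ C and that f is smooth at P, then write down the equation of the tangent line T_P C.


Tangent line at P: 2*x + 14*y - 42 = 0.

Step 1: f(0, 3) = 0, so P lies on C.
Step 2: partial derivatives
  f_x(x, y) = 2 - 2*x, f_y(x, y) = 4*y + 2.
  f_x(P) = 2, f_y(P) = 14 (gradient nonzero, so P is smooth).
Step 3: tangent line at P: 2·(x − 0) + 14·(y − 3) = 0.
Expanding: 2*x + 14*y - 42 = 0.


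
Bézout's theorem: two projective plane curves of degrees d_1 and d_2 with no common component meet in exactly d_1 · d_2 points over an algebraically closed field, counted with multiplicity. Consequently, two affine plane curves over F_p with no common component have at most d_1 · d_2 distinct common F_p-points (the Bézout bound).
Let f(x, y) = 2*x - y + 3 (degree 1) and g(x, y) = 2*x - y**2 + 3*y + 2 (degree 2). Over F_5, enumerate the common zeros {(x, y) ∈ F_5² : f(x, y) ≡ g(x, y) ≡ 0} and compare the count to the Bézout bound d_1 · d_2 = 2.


Common zeros: ∅; count = 0; Bézout bound = 2.

deg(f) = 1, deg(g) = 2, so Bézout bound = 2.
Scan x ∈ F_5. For each x, list the y ∈ F_5 with f(x, y) ≡ 0 and those with g(x, y) ≡ 0 (mod 5); the common zeros in that column are the intersection.
  x = 0: f ≡ 0 at y ∈ {3}; g ≡ 0 at y ∈ ∅; common: ∅.
  x = 1: f ≡ 0 at y ∈ {0}; g ≡ 0 at y ∈ {4}; common: ∅.
  x = 2: f ≡ 0 at y ∈ {2}; g ≡ 0 at y ∈ ∅; common: ∅.
  x = 3: f ≡ 0 at y ∈ {4}; g ≡ 0 at y ∈ {1, 2}; common: ∅.
  x = 4: f ≡ 0 at y ∈ {1}; g ≡ 0 at y ∈ {0, 3}; common: ∅.
Collecting: common zeros = ∅, so the count is 0.
Comparison with the Bézout bound: 0 ≤ 2 = deg(f)·deg(g), as expected for curves with no common component (the affine F_5-count falls short of the bound because intersections may lie at infinity, over extension fields, or carry multiplicity).


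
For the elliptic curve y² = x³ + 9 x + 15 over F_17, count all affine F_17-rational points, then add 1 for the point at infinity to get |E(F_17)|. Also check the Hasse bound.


Affine points = {(0, 7), (0, 10), (1, 5), (1, 12), (3, 1), (3, 16), (4, 8), (4, 9), (5, 7), (5, 10), (6, 8), (6, 9), (7, 8), (7, 9), (8, 2), (8, 15), (9, 3), (9, 14), (10, 0), (11, 0), (12, 7), (12, 10), (13, 0)}; affine count = 23; |E(F_17)| = 24.

Discriminant check: Δ ∝ 4a³ + 27b² = 4·9³ + 27·15² = 4·729 + 27·225 ≡ 15 (mod 17). Nonzero ⇒ E is nonsingular.
For each x ∈ F_17, compute rhs = x³ + 9·x + 15 mod 17, then count y ∈ F_17 with y² ≡ rhs.
  x = 0: rhs = 15, matching y values: 7, 10 (2 points).
  x = 1: rhs = 8, matching y values: 5, 12 (2 points).
  x = 2: rhs = 7, matching y values: none (0 points).
  x = 3: rhs = 1, matching y values: 1, 16 (2 points).
  x = 4: rhs = 13, matching y values: 8, 9 (2 points).
  x = 5: rhs = 15, matching y values: 7, 10 (2 points).
  x = 6: rhs = 13, matching y values: 8, 9 (2 points).
  x = 7: rhs = 13, matching y values: 8, 9 (2 points).
  x = 8: rhs = 4, matching y values: 2, 15 (2 points).
  x = 9: rhs = 9, matching y values: 3, 14 (2 points).
  x = 10: rhs = 0, matching y values: 0 (1 points).
  x = 11: rhs = 0, matching y values: 0 (1 points).
  x = 12: rhs = 15, matching y values: 7, 10 (2 points).
  x = 13: rhs = 0, matching y values: 0 (1 points).
  x = 14: rhs = 12, matching y values: none (0 points).
  x = 15: rhs = 6, matching y values: none (0 points).
  x = 16: rhs = 5, matching y values: none (0 points).
Total affine count: 23.
Full point count |E(F_17)| = 23 + 1 = 24.
Hasse bound: |24 − (17+1)| = |6| = 6 ≤ 2√17 ≈ 8.2462 ✓.


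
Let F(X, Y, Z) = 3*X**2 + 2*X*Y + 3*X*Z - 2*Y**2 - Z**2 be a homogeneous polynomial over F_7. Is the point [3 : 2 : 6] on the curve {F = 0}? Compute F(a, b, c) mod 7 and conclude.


F(3,2,6) ≡ 0 (mod 7); P is on the curve.

Evaluate F(3, 2, 6) term-by-term (mod 7).
  3*X**2 ↦ 3·9·1·1 = 27
  2*X*Y ↦ 2·3·2·1 = 12
  3*X*Z ↦ 3·3·1·6 = 54
  -2*Y**2 ↦ -2·1·4·1 = -8
  -Z**2 ↦ -1·1·1·36 = -36
Sum: F(3, 2, 6) = (27) + (12) + (54) + (-8) + (-36) = 49.
Reducing mod 7: 49 ≡ 0 (mod 7).
Since F(a, b, c) ≡ 0 (mod 7), P lies on the curve.


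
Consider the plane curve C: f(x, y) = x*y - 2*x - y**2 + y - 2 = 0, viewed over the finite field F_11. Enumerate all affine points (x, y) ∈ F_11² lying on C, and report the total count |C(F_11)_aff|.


Affine F_11-points: {(0, 5), (0, 7), (6, 8), (6, 10), (7, 4), (8, 3), (8, 6), (9, 1), (9, 9), (10, 0)}; count = 10.

For each of the 121 pairs (x, y) ∈ F_11², evaluate f(x, y) mod 11. Record the zeros.
  x = 0: [0↦9, 1↦9, 2↦7, 3↦3, 4↦8, 5↦0, 6↦1, 7↦0, 8↦8, 9↦3, 10↦7]  zeros at y ∈ {5, 7}
  x = 1: [0↦7, 1↦8, 2↦7, 3↦4, 4↦10, 5↦3, 6↦5, 7↦5, 8↦3, 9↦10, 10↦4]  zeros at y ∈ ∅
  x = 2: [0↦5, 1↦7, 2↦7, 3↦5, 4↦1, 5↦6, 6↦9, 7↦10, 8↦9, 9↦6, 10↦1]  zeros at y ∈ ∅
  x = 3: [0↦3, 1↦6, 2↦7, 3↦6, 4↦3, 5↦9, 6↦2, 7↦4, 8↦4, 9↦2, 10↦9]  zeros at y ∈ ∅
  x = 4: [0↦1, 1↦5, 2↦7, 3↦7, 4↦5, 5↦1, 6↦6, 7↦9, 8↦10, 9↦9, 10↦6]  zeros at y ∈ ∅
  x = 5: [0↦10, 1↦4, 2↦7, 3↦8, 4↦7, 5↦4, 6↦10, 7↦3, 8↦5, 9↦5, 10↦3]  zeros at y ∈ ∅
  x = 6: [0↦8, 1↦3, 2↦7, 3↦9, 4↦9, 5↦7, 6↦3, 7↦8, 8↦0, 9↦1, 10↦0]  zeros at y ∈ {8, 10}
  x = 7: [0↦6, 1↦2, 2↦7, 3↦10, 4↦0, 5↦10, 6↦7, 7↦2, 8↦6, 9↦8, 10↦8]  zeros at y ∈ {4}
  x = 8: [0↦4, 1↦1, 2↦7, 3↦0, 4↦2, 5↦2, 6↦0, 7↦7, 8↦1, 9↦4, 10↦5]  zeros at y ∈ {3, 6}
  x = 9: [0↦2, 1↦0, 2↦7, 3↦1, 4↦4, 5↦5, 6↦4, 7↦1, 8↦7, 9↦0, 10↦2]  zeros at y ∈ {1, 9}
  x = 10: [0↦0, 1↦10, 2↦7, 3↦2, 4↦6, 5↦8, 6↦8, 7↦6, 8↦2, 9↦7, 10↦10]  zeros at y ∈ {0}
Collecting zeros: affine points = {(0, 5), (0, 7), (6, 8), (6, 10), (7, 4), (8, 3), (8, 6), (9, 1), (9, 9), (10, 0)}.
Total count |C(F_11)_aff| = 10.


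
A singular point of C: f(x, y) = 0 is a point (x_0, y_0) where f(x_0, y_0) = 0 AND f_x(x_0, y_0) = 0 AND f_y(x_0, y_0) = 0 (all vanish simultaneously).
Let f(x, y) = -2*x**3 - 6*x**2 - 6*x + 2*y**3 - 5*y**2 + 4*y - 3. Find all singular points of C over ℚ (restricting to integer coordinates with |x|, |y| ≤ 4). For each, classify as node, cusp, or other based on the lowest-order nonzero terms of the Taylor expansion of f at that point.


Singular points: {(-1, 1)}; classification: cusp.

Compute partial derivatives:
  f_x = -6*x**2 - 12*x - 6.
  f_y = 6*y**2 - 10*y + 4.
Scan x_0 ∈ {−4, ..., 4}. For each x_0, f_y(x_0, y) is a polynomial in y; find its integer roots y ∈ {−4, ..., 4}, then test f_x and f at those candidates.
  x = -4: f_y(-4, y) = 6*y**2 - 10*y + 4; vanishes at y ∈ {1}. (-4, 1): f_x = -54 ≠ 0.
  x = -3: f_y(-3, y) = 6*y**2 - 10*y + 4; vanishes at y ∈ {1}. (-3, 1): f_x = -24 ≠ 0.
  x = -2: f_y(-2, y) = 6*y**2 - 10*y + 4; vanishes at y ∈ {1}. (-2, 1): f_x = -6 ≠ 0.
  x = -1: f_y(-1, y) = 6*y**2 - 10*y + 4; vanishes at y ∈ {1}. (-1, 1): f_x = 0, f = 0 — SINGULAR.
  x = 0: f_y(0, y) = 6*y**2 - 10*y + 4; vanishes at y ∈ {1}. (0, 1): f_x = -6 ≠ 0.
  x = 1: f_y(1, y) = 6*y**2 - 10*y + 4; vanishes at y ∈ {1}. (1, 1): f_x = -24 ≠ 0.
  x = 2: f_y(2, y) = 6*y**2 - 10*y + 4; vanishes at y ∈ {1}. (2, 1): f_x = -54 ≠ 0.
  x = 3: f_y(3, y) = 6*y**2 - 10*y + 4; vanishes at y ∈ {1}. (3, 1): f_x = -96 ≠ 0.
  x = 4: f_y(4, y) = 6*y**2 - 10*y + 4; vanishes at y ∈ {1}. (4, 1): f_x = -150 ≠ 0.
Only singular point on the grid: (-1, 1).
Classify: substitute x = -1 + u, y = 1 + v and expand: f = -2*u**3 + 2*v**3 + v**2.
No constant or linear terms (consistent with a singular point). Quadratic part: v**2. Cubic part: -2*u**3 + 2*v**3.
The quadratic part v**2 is a perfect square, so there is a single (double) tangent line v = 0, i.e. y = 1. Restricting the cubic part to that line (v = 0) leaves -2*u**3 ≠ 0, so f is not divisible by v and the branch is v² ≈ 2*u**3 to lowest order — this is a cusp.
Classification: cusp.


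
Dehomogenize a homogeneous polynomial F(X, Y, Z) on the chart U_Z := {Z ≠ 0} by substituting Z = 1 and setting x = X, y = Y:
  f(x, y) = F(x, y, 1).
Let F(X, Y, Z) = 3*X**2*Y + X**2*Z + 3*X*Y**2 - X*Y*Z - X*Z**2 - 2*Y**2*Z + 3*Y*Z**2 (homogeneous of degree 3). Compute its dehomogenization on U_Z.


f(x, y) = 3*x**2*y + x**2 + 3*x*y**2 - x*y - x - 2*y**2 + 3*y

On U_Z we set Z = 1. Each monomial c·X^i·Y^j·Z^k in F becomes c·x^i·y^j·1^k = c·x^i·y^j.
Substituting Z = 1: F(X, Y, 1) = 3*x**2*y + x**2 + 3*x*y**2 - x*y - x - 2*y**2 + 3*y.
Note: deg(f) ≤ deg(F) = 3; strict inequality happens when F is divisible by Z (lost terms).


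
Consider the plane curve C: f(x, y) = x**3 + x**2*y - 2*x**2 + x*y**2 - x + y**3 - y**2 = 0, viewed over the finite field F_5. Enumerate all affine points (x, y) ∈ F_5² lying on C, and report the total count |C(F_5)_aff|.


Affine F_5-points: {(0, 0), (0, 1), (1, 1), (3, 2), (4, 2), (4, 3)}; count = 6.

For each of the 25 pairs (x, y) ∈ F_5², evaluate f(x, y) mod 5. Record the zeros.
  x = 0: [0↦0, 1↦0, 2↦4, 3↦3, 4↦3]  zeros at y ∈ {0, 1}
  x = 1: [0↦3, 1↦0, 2↦3, 3↦3, 4↦1]  zeros at y ∈ {1}
  x = 2: [0↦3, 1↦4, 2↦3, 3↦1, 4↦4]  zeros at y ∈ ∅
  x = 3: [0↦1, 1↦3, 2↦0, 3↦3, 4↦3]  zeros at y ∈ {2}
  x = 4: [0↦3, 1↦3, 2↦0, 3↦0, 4↦4]  zeros at y ∈ {2, 3}
Collecting zeros: affine points = {(0, 0), (0, 1), (1, 1), (3, 2), (4, 2), (4, 3)}.
Total count |C(F_5)_aff| = 6.


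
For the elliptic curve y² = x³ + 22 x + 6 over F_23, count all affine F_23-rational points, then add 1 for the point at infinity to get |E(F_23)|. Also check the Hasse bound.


Affine points = {(0, 11), (0, 12), (1, 11), (1, 12), (2, 9), (2, 14), (6, 3), (6, 20), (8, 2), (8, 21), (9, 6), (9, 17), (15, 10), (15, 13), (17, 7), (17, 16), (18, 1), (18, 22), (21, 0), (22, 11), (22, 12)}; affine count = 21; |E(F_23)| = 22.

Discriminant check: Δ ∝ 4a³ + 27b² = 4·22³ + 27·6² = 4·10648 + 27·36 ≡ 2 (mod 23). Nonzero ⇒ E is nonsingular.
For each x ∈ F_23, compute rhs = x³ + 22·x + 6 mod 23, then count y ∈ F_23 with y² ≡ rhs.
  x = 0: rhs = 6, matching y values: 11, 12 (2 points).
  x = 1: rhs = 6, matching y values: 11, 12 (2 points).
  x = 2: rhs = 12, matching y values: 9, 14 (2 points).
  x = 3: rhs = 7, matching y values: none (0 points).
  x = 4: rhs = 20, matching y values: none (0 points).
  x = 5: rhs = 11, matching y values: none (0 points).
  x = 6: rhs = 9, matching y values: 3, 20 (2 points).
  x = 7: rhs = 20, matching y values: none (0 points).
  x = 8: rhs = 4, matching y values: 2, 21 (2 points).
  x = 9: rhs = 13, matching y values: 6, 17 (2 points).
  x = 10: rhs = 7, matching y values: none (0 points).
  x = 11: rhs = 15, matching y values: none (0 points).
  x = 12: rhs = 20, matching y values: none (0 points).
  x = 13: rhs = 5, matching y values: none (0 points).
  x = 14: rhs = 22, matching y values: none (0 points).
  x = 15: rhs = 8, matching y values: 10, 13 (2 points).
  x = 16: rhs = 15, matching y values: none (0 points).
  x = 17: rhs = 3, matching y values: 7, 16 (2 points).
  x = 18: rhs = 1, matching y values: 1, 22 (2 points).
  x = 19: rhs = 15, matching y values: none (0 points).
  x = 20: rhs = 5, matching y values: none (0 points).
  x = 21: rhs = 0, matching y values: 0 (1 points).
  x = 22: rhs = 6, matching y values: 11, 12 (2 points).
Total affine count: 21.
Full point count |E(F_23)| = 21 + 1 = 22.
Hasse bound: |22 − (23+1)| = |-2| = 2 ≤ 2√23 ≈ 9.5917 ✓.


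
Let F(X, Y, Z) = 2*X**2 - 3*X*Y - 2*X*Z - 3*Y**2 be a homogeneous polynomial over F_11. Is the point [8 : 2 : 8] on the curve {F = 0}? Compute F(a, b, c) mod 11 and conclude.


F(8,2,8) ≡ 6 (mod 11); P is NOT on the curve.

Evaluate F(8, 2, 8) term-by-term (mod 11).
  2*X**2 ↦ 2·64·1·1 = 128
  -3*X*Y ↦ -3·8·2·1 = -48
  -2*X*Z ↦ -2·8·1·8 = -128
  -3*Y**2 ↦ -3·1·4·1 = -12
Sum: F(8, 2, 8) = (128) + (-48) + (-128) + (-12) = -60.
Reducing mod 11: -60 ≡ 6 (mod 11).
Since F(a, b, c) ≡ 6 ≠ 0 (mod 11), P does NOT lie on the curve.


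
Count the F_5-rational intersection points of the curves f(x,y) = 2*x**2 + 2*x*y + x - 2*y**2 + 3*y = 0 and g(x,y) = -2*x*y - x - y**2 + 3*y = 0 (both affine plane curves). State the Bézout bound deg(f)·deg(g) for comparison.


Common zeros: {(0, 0), (4, 1)}; count = 2; Bézout bound = 4.

deg(f) = 2, deg(g) = 2, so Bézout bound = 4.
Scan x ∈ F_5. For each x, list the y ∈ F_5 with f(x, y) ≡ 0 and those with g(x, y) ≡ 0 (mod 5); the common zeros in that column are the intersection.
  x = 0: f ≡ 0 at y ∈ {0, 4}; g ≡ 0 at y ∈ {0, 3}; common: {0}.
  x = 1: f ≡ 0 at y ∈ {2, 3}; g ≡ 0 at y ∈ ∅; common: ∅.
  x = 2: f ≡ 0 at y ∈ {0, 1}; g ≡ 0 at y ∈ ∅; common: ∅.
  x = 3: f ≡ 0 at y ∈ {3, 4}; g ≡ 0 at y ∈ ∅; common: ∅.
  x = 4: f ≡ 0 at y ∈ {1, 2}; g ≡ 0 at y ∈ {1, 4}; common: {1}.
Collecting: common zeros = {(0, 0), (4, 1)}, so the count is 2.
Comparison with the Bézout bound: 2 ≤ 4 = deg(f)·deg(g), as expected for curves with no common component (the affine F_5-count falls short of the bound because intersections may lie at infinity, over extension fields, or carry multiplicity).


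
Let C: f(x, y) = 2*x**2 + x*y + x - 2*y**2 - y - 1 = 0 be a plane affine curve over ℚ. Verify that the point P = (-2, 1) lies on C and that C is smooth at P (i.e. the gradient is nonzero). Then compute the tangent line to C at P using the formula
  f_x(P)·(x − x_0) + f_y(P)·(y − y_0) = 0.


Tangent line at P: -6*x - 7*y - 5 = 0.

Step 1: f(-2, 1) = 0, so P lies on C.
Step 2: partial derivatives
  f_x(x, y) = 4*x + y + 1, f_y(x, y) = x - 4*y - 1.
  f_x(P) = -6, f_y(P) = -7 (gradient nonzero, so P is smooth).
Step 3: tangent line at P: -6·(x − -2) + -7·(y − 1) = 0.
Expanding: -6*x - 7*y - 5 = 0.


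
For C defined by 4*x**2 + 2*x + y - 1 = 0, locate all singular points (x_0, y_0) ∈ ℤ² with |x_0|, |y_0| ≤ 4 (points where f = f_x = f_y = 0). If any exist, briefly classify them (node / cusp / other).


No singular points in the scanned grid; C is smooth there.

Compute partial derivatives:
  f_x = 8*x + 2.
  f_y = 1.
f_y = 1 is a nonzero constant, so f_y never vanishes: no point (x, y) can satisfy f = f_x = f_y = 0. In particular no (x, y) ∈ {−4, ..., 4}² is singular; the curve is smooth.


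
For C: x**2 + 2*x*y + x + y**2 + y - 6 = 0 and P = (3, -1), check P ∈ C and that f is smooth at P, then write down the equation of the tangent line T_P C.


Tangent line at P: 5*x + 5*y - 10 = 0.

Step 1: f(3, -1) = 0, so P lies on C.
Step 2: partial derivatives
  f_x(x, y) = 2*x + 2*y + 1, f_y(x, y) = 2*x + 2*y + 1.
  f_x(P) = 5, f_y(P) = 5 (gradient nonzero, so P is smooth).
Step 3: tangent line at P: 5·(x − 3) + 5·(y − -1) = 0.
Expanding: 5*x + 5*y - 10 = 0.


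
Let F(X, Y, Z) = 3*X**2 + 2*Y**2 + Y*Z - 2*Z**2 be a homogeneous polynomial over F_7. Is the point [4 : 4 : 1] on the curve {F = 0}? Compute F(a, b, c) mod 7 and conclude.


F(4,4,1) ≡ 5 (mod 7); P is NOT on the curve.

Evaluate F(4, 4, 1) term-by-term (mod 7).
  3*X**2 ↦ 3·16·1·1 = 48
  2*Y**2 ↦ 2·1·16·1 = 32
  Y*Z ↦ 1·1·4·1 = 4
  -2*Z**2 ↦ -2·1·1·1 = -2
Sum: F(4, 4, 1) = (48) + (32) + (4) + (-2) = 82.
Reducing mod 7: 82 ≡ 5 (mod 7).
Since F(a, b, c) ≡ 5 ≠ 0 (mod 7), P does NOT lie on the curve.


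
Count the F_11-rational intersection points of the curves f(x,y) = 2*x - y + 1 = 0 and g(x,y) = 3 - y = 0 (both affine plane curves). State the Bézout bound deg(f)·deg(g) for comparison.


Common zeros: {(1, 3)}; count = 1; Bézout bound = 1.

deg(f) = 1, deg(g) = 1, so Bézout bound = 1.
Scan x ∈ F_11. For each x, list the y ∈ F_11 with f(x, y) ≡ 0 and those with g(x, y) ≡ 0 (mod 11); the common zeros in that column are the intersection.
  x = 0: f ≡ 0 at y ∈ {1}; g ≡ 0 at y ∈ {3}; common: ∅.
  x = 1: f ≡ 0 at y ∈ {3}; g ≡ 0 at y ∈ {3}; common: {3}.
  x = 2: f ≡ 0 at y ∈ {5}; g ≡ 0 at y ∈ {3}; common: ∅.
  x = 3: f ≡ 0 at y ∈ {7}; g ≡ 0 at y ∈ {3}; common: ∅.
  x = 4: f ≡ 0 at y ∈ {9}; g ≡ 0 at y ∈ {3}; common: ∅.
  x = 5: f ≡ 0 at y ∈ {0}; g ≡ 0 at y ∈ {3}; common: ∅.
  x = 6: f ≡ 0 at y ∈ {2}; g ≡ 0 at y ∈ {3}; common: ∅.
  x = 7: f ≡ 0 at y ∈ {4}; g ≡ 0 at y ∈ {3}; common: ∅.
  x = 8: f ≡ 0 at y ∈ {6}; g ≡ 0 at y ∈ {3}; common: ∅.
  x = 9: f ≡ 0 at y ∈ {8}; g ≡ 0 at y ∈ {3}; common: ∅.
  x = 10: f ≡ 0 at y ∈ {10}; g ≡ 0 at y ∈ {3}; common: ∅.
Collecting: common zeros = {(1, 3)}, so the count is 1.
Comparison with the Bézout bound: 1 ≤ 1 = deg(f)·deg(g), as expected for curves with no common component (the bound is attained).


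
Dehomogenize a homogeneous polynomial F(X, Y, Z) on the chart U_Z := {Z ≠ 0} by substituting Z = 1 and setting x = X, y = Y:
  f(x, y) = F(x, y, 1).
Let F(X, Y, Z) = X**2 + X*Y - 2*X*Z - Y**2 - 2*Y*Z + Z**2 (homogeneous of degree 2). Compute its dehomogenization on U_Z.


f(x, y) = x**2 + x*y - 2*x - y**2 - 2*y + 1

On U_Z we set Z = 1. Each monomial c·X^i·Y^j·Z^k in F becomes c·x^i·y^j·1^k = c·x^i·y^j.
Substituting Z = 1: F(X, Y, 1) = x**2 + x*y - 2*x - y**2 - 2*y + 1.
Note: deg(f) ≤ deg(F) = 2; strict inequality happens when F is divisible by Z (lost terms).


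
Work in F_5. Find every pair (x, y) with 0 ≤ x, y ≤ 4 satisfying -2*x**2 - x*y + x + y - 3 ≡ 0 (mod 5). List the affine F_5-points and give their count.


Affine F_5-points: {(0, 3), (2, 1), (3, 1), (4, 3)}; count = 4.

For each of the 25 pairs (x, y) ∈ F_5², evaluate f(x, y) mod 5. Record the zeros.
  x = 0: [0↦2, 1↦3, 2↦4, 3↦0, 4↦1]  zeros at y ∈ {3}
  x = 1: [0↦1, 1↦1, 2↦1, 3↦1, 4↦1]  zeros at y ∈ ∅
  x = 2: [0↦1, 1↦0, 2↦4, 3↦3, 4↦2]  zeros at y ∈ {1}
  x = 3: [0↦2, 1↦0, 2↦3, 3↦1, 4↦4]  zeros at y ∈ {1}
  x = 4: [0↦4, 1↦1, 2↦3, 3↦0, 4↦2]  zeros at y ∈ {3}
Collecting zeros: affine points = {(0, 3), (2, 1), (3, 1), (4, 3)}.
Total count |C(F_5)_aff| = 4.


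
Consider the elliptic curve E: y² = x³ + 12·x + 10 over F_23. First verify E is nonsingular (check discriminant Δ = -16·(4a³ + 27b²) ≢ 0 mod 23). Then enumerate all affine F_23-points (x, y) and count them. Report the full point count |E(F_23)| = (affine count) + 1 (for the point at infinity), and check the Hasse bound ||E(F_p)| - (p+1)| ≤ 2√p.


Affine points = {(1, 0), (3, 2), (3, 21), (7, 0), (10, 7), (10, 16), (11, 1), (11, 22), (14, 1), (14, 22), (15, 0), (18, 3), (18, 20), (19, 6), (19, 17), (20, 4), (20, 19), (21, 1), (21, 22)}; affine count = 19; |E(F_23)| = 20.

Discriminant check: Δ ∝ 4a³ + 27b² = 4·12³ + 27·10² = 4·1728 + 27·100 ≡ 21 (mod 23). Nonzero ⇒ E is nonsingular.
For each x ∈ F_23, compute rhs = x³ + 12·x + 10 mod 23, then count y ∈ F_23 with y² ≡ rhs.
  x = 0: rhs = 10, matching y values: none (0 points).
  x = 1: rhs = 0, matching y values: 0 (1 points).
  x = 2: rhs = 19, matching y values: none (0 points).
  x = 3: rhs = 4, matching y values: 2, 21 (2 points).
  x = 4: rhs = 7, matching y values: none (0 points).
  x = 5: rhs = 11, matching y values: none (0 points).
  x = 6: rhs = 22, matching y values: none (0 points).
  x = 7: rhs = 0, matching y values: 0 (1 points).
  x = 8: rhs = 20, matching y values: none (0 points).
  x = 9: rhs = 19, matching y values: none (0 points).
  x = 10: rhs = 3, matching y values: 7, 16 (2 points).
  x = 11: rhs = 1, matching y values: 1, 22 (2 points).
  x = 12: rhs = 19, matching y values: none (0 points).
  x = 13: rhs = 17, matching y values: none (0 points).
  x = 14: rhs = 1, matching y values: 1, 22 (2 points).
  x = 15: rhs = 0, matching y values: 0 (1 points).
  x = 16: rhs = 20, matching y values: none (0 points).
  x = 17: rhs = 21, matching y values: none (0 points).
  x = 18: rhs = 9, matching y values: 3, 20 (2 points).
  x = 19: rhs = 13, matching y values: 6, 17 (2 points).
  x = 20: rhs = 16, matching y values: 4, 19 (2 points).
  x = 21: rhs = 1, matching y values: 1, 22 (2 points).
  x = 22: rhs = 20, matching y values: none (0 points).
Total affine count: 19.
Full point count |E(F_23)| = 19 + 1 = 20.
Hasse bound: |20 − (23+1)| = |-4| = 4 ≤ 2√23 ≈ 9.5917 ✓.


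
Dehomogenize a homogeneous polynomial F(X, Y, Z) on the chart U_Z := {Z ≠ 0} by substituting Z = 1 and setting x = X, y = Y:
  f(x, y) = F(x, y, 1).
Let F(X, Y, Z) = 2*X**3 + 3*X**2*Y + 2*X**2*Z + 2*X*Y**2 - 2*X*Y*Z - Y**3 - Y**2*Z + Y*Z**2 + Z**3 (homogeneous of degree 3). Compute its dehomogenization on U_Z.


f(x, y) = 2*x**3 + 3*x**2*y + 2*x**2 + 2*x*y**2 - 2*x*y - y**3 - y**2 + y + 1

On U_Z we set Z = 1. Each monomial c·X^i·Y^j·Z^k in F becomes c·x^i·y^j·1^k = c·x^i·y^j.
Substituting Z = 1: F(X, Y, 1) = 2*x**3 + 3*x**2*y + 2*x**2 + 2*x*y**2 - 2*x*y - y**3 - y**2 + y + 1.
Note: deg(f) ≤ deg(F) = 3; strict inequality happens when F is divisible by Z (lost terms).


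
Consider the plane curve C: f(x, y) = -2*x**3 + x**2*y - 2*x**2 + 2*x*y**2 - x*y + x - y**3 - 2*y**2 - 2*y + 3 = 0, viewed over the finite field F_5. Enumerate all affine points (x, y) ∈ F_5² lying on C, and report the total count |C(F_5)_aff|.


Affine F_5-points: {(1, 0), (3, 2), (3, 3), (3, 4)}; count = 4.

For each of the 25 pairs (x, y) ∈ F_5², evaluate f(x, y) mod 5. Record the zeros.
  x = 0: [0↦3, 1↦3, 2↦3, 3↦2, 4↦4]  zeros at y ∈ ∅
  x = 1: [0↦0, 1↦2, 2↦3, 3↦2, 4↦3]  zeros at y ∈ {0}
  x = 2: [0↦1, 1↦2, 2↦1, 3↦2, 4↦4]  zeros at y ∈ ∅
  x = 3: [0↦4, 1↦1, 2↦0, 3↦0, 4↦0]  zeros at y ∈ {2, 3, 4}
  x = 4: [0↦2, 1↦2, 2↦3, 3↦4, 4↦4]  zeros at y ∈ ∅
Collecting zeros: affine points = {(1, 0), (3, 2), (3, 3), (3, 4)}.
Total count |C(F_5)_aff| = 4.


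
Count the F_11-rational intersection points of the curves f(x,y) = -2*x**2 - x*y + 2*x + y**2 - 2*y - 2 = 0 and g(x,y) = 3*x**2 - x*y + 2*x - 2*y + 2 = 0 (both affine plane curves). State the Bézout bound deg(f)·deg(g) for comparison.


Common zeros: {(3, 7), (10, 3)}; count = 2; Bézout bound = 4.

deg(f) = 2, deg(g) = 2, so Bézout bound = 4.
Scan x ∈ F_11. For each x, list the y ∈ F_11 with f(x, y) ≡ 0 and those with g(x, y) ≡ 0 (mod 11); the common zeros in that column are the intersection.
  x = 0: f ≡ 0 at y ∈ {6, 7}; g ≡ 0 at y ∈ {1}; common: ∅.
  x = 1: f ≡ 0 at y ∈ ∅; g ≡ 0 at y ∈ {6}; common: ∅.
  x = 2: f ≡ 0 at y ∈ ∅; g ≡ 0 at y ∈ {10}; common: ∅.
  x = 3: f ≡ 0 at y ∈ {7, 9}; g ≡ 0 at y ∈ {7}; common: {7}.
  x = 4: f ≡ 0 at y ∈ ∅; g ≡ 0 at y ∈ {6}; common: ∅.
  x = 5: f ≡ 0 at y ∈ ∅; g ≡ 0 at y ∈ {3}; common: ∅.
  x = 6: f ≡ 0 at y ∈ {3, 5}; g ≡ 0 at y ∈ {7}; common: ∅.
  x = 7: f ≡ 0 at y ∈ ∅; g ≡ 0 at y ∈ {1}; common: ∅.
  x = 8: f ≡ 0 at y ∈ ∅; g ≡ 0 at y ∈ {10}; common: ∅.
  x = 9: f ≡ 0 at y ∈ {5, 6}; g ≡ 0 at y ∈ ∅; common: ∅.
  x = 10: f ≡ 0 at y ∈ {3, 9}; g ≡ 0 at y ∈ {3}; common: {3}.
Collecting: common zeros = {(3, 7), (10, 3)}, so the count is 2.
Comparison with the Bézout bound: 2 ≤ 4 = deg(f)·deg(g), as expected for curves with no common component (the affine F_11-count falls short of the bound because intersections may lie at infinity, over extension fields, or carry multiplicity).


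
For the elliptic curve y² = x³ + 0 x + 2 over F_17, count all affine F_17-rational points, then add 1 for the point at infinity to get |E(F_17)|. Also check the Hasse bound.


Affine points = {(0, 6), (0, 11), (4, 7), (4, 10), (5, 5), (5, 12), (8, 2), (8, 15), (9, 0), (10, 4), (10, 13), (12, 8), (12, 9), (14, 3), (14, 14), (16, 1), (16, 16)}; affine count = 17; |E(F_17)| = 18.

Discriminant check: Δ ∝ 4a³ + 27b² = 4·0³ + 27·2² = 4·0 + 27·4 ≡ 6 (mod 17). Nonzero ⇒ E is nonsingular.
For each x ∈ F_17, compute rhs = x³ + 0·x + 2 mod 17, then count y ∈ F_17 with y² ≡ rhs.
  x = 0: rhs = 2, matching y values: 6, 11 (2 points).
  x = 1: rhs = 3, matching y values: none (0 points).
  x = 2: rhs = 10, matching y values: none (0 points).
  x = 3: rhs = 12, matching y values: none (0 points).
  x = 4: rhs = 15, matching y values: 7, 10 (2 points).
  x = 5: rhs = 8, matching y values: 5, 12 (2 points).
  x = 6: rhs = 14, matching y values: none (0 points).
  x = 7: rhs = 5, matching y values: none (0 points).
  x = 8: rhs = 4, matching y values: 2, 15 (2 points).
  x = 9: rhs = 0, matching y values: 0 (1 points).
  x = 10: rhs = 16, matching y values: 4, 13 (2 points).
  x = 11: rhs = 7, matching y values: none (0 points).
  x = 12: rhs = 13, matching y values: 8, 9 (2 points).
  x = 13: rhs = 6, matching y values: none (0 points).
  x = 14: rhs = 9, matching y values: 3, 14 (2 points).
  x = 15: rhs = 11, matching y values: none (0 points).
  x = 16: rhs = 1, matching y values: 1, 16 (2 points).
Total affine count: 17.
Full point count |E(F_17)| = 17 + 1 = 18.
Hasse bound: |18 − (17+1)| = |0| = 0 ≤ 2√17 ≈ 8.2462 ✓.


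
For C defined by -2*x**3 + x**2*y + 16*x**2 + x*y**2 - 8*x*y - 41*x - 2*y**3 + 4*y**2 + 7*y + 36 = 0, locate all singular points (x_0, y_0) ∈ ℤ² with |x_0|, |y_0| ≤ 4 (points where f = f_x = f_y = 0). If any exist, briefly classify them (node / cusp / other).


Singular points: {(3, 1)}; classification: node.

Compute partial derivatives:
  f_x = -6*x**2 + 2*x*y + 32*x + y**2 - 8*y - 41.
  f_y = x**2 + 2*x*y - 8*x - 6*y**2 + 8*y + 7.
Scan x_0 ∈ {−4, ..., 4}. For each x_0, f_y(x_0, y) is a polynomial in y; find its integer roots y ∈ {−4, ..., 4}, then test f_x and f at those candidates.
  x = -4: f_y(-4, y) = 55 - 6*y**2; no integer root y with |y| ≤ 4.
  x = -3: f_y(-3, y) = -6*y**2 + 2*y + 40; no integer root y with |y| ≤ 4.
  x = -2: f_y(-2, y) = -6*y**2 + 4*y + 27; no integer root y with |y| ≤ 4.
  x = -1: f_y(-1, y) = -6*y**2 + 6*y + 16; no integer root y with |y| ≤ 4.
  x = 0: f_y(0, y) = -6*y**2 + 8*y + 7; no integer root y with |y| ≤ 4.
  x = 1: f_y(1, y) = -6*y**2 + 10*y; vanishes at y ∈ {0}. (1, 0): f_x = -15 ≠ 0.
  x = 2: f_y(2, y) = -6*y**2 + 12*y - 5; no integer root y with |y| ≤ 4.
  x = 3: f_y(3, y) = -6*y**2 + 14*y - 8; vanishes at y ∈ {1}. (3, 1): f_x = 0, f = 0 — SINGULAR.
  x = 4: f_y(4, y) = -6*y**2 + 16*y - 9; no integer root y with |y| ≤ 4.
Only singular point on the grid: (3, 1).
Classify: substitute x = 3 + u, y = 1 + v and expand: f = -2*u**3 + u**2*v - u**2 + u*v**2 - 2*v**3 + v**2.
No constant or linear terms (consistent with a singular point). Quadratic part: -u**2 + v**2. Cubic part: -2*u**3 + u**2*v + u*v**2 - 2*v**3.
The quadratic part v**2 - u**2 = (v − u)(v + u) splits into two distinct linear factors, so there are two distinct tangent lines y − 1 = ±(x − 3) — this is a node (ordinary double point).
Classification: node.


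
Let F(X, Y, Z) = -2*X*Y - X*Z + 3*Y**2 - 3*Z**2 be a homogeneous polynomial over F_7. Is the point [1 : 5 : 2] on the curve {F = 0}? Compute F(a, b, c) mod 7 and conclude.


F(1,5,2) ≡ 2 (mod 7); P is NOT on the curve.

Evaluate F(1, 5, 2) term-by-term (mod 7).
  -2*X*Y ↦ -2·1·5·1 = -10
  -X*Z ↦ -1·1·1·2 = -2
  3*Y**2 ↦ 3·1·25·1 = 75
  -3*Z**2 ↦ -3·1·1·4 = -12
Sum: F(1, 5, 2) = (-10) + (-2) + (75) + (-12) = 51.
Reducing mod 7: 51 ≡ 2 (mod 7).
Since F(a, b, c) ≡ 2 ≠ 0 (mod 7), P does NOT lie on the curve.


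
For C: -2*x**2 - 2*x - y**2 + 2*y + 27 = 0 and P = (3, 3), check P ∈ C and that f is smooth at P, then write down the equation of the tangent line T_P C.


Tangent line at P: -14*x - 4*y + 54 = 0.

Step 1: f(3, 3) = 0, so P lies on C.
Step 2: partial derivatives
  f_x(x, y) = -4*x - 2, f_y(x, y) = 2 - 2*y.
  f_x(P) = -14, f_y(P) = -4 (gradient nonzero, so P is smooth).
Step 3: tangent line at P: -14·(x − 3) + -4·(y − 3) = 0.
Expanding: -14*x - 4*y + 54 = 0.


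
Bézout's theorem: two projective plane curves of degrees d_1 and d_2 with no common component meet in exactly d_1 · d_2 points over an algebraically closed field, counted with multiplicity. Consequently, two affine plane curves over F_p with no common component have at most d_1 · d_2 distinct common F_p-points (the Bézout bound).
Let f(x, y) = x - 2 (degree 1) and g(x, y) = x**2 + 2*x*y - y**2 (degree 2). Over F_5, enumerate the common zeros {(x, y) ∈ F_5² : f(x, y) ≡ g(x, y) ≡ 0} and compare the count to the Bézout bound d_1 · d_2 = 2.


Common zeros: ∅; count = 0; Bézout bound = 2.

deg(f) = 1, deg(g) = 2, so Bézout bound = 2.
Scan x ∈ F_5. For each x, list the y ∈ F_5 with f(x, y) ≡ 0 and those with g(x, y) ≡ 0 (mod 5); the common zeros in that column are the intersection.
  x = 0: f ≡ 0 at y ∈ ∅; g ≡ 0 at y ∈ {0}; common: ∅.
  x = 1: f ≡ 0 at y ∈ ∅; g ≡ 0 at y ∈ ∅; common: ∅.
  x = 2: f ≡ 0 at y ∈ {0, 1, 2, 3, 4}; g ≡ 0 at y ∈ ∅; common: ∅.
  x = 3: f ≡ 0 at y ∈ ∅; g ≡ 0 at y ∈ ∅; common: ∅.
  x = 4: f ≡ 0 at y ∈ ∅; g ≡ 0 at y ∈ ∅; common: ∅.
Collecting: common zeros = ∅, so the count is 0.
Comparison with the Bézout bound: 0 ≤ 2 = deg(f)·deg(g), as expected for curves with no common component (the affine F_5-count falls short of the bound because intersections may lie at infinity, over extension fields, or carry multiplicity).


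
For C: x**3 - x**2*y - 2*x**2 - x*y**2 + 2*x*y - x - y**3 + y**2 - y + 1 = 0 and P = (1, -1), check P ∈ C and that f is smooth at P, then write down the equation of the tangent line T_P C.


Tangent line at P: -3*x - 3*y = 0.

Step 1: f(1, -1) = 0, so P lies on C.
Step 2: partial derivatives
  f_x(x, y) = 3*x**2 - 2*x*y - 4*x - y**2 + 2*y - 1, f_y(x, y) = -x**2 - 2*x*y + 2*x - 3*y**2 + 2*y - 1.
  f_x(P) = -3, f_y(P) = -3 (gradient nonzero, so P is smooth).
Step 3: tangent line at P: -3·(x − 1) + -3·(y − -1) = 0.
Expanding: -3*x - 3*y = 0.


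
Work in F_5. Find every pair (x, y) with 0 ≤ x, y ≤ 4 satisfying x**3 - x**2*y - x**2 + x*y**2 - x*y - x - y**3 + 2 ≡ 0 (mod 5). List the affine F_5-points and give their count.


Affine F_5-points: {(0, 3), (1, 4), (4, 3)}; count = 3.

For each of the 25 pairs (x, y) ∈ F_5², evaluate f(x, y) mod 5. Record the zeros.
  x = 0: [0↦2, 1↦1, 2↦4, 3↦0, 4↦3]  zeros at y ∈ {3}
  x = 1: [0↦1, 1↦4, 2↦3, 3↦2, 4↦0]  zeros at y ∈ {4}
  x = 2: [0↦4, 1↦4, 2↦2, 3↦2, 4↦3]  zeros at y ∈ ∅
  x = 3: [0↦2, 1↦2, 2↦2, 3↦1, 4↦3]  zeros at y ∈ ∅
  x = 4: [0↦1, 1↦4, 2↦4, 3↦0, 4↦1]  zeros at y ∈ {3}
Collecting zeros: affine points = {(0, 3), (1, 4), (4, 3)}.
Total count |C(F_5)_aff| = 3.


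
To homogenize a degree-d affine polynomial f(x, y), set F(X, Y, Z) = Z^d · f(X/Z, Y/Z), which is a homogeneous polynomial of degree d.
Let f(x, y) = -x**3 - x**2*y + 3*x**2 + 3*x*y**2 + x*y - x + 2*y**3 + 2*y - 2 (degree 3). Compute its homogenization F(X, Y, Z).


F(X, Y, Z) = -X**3 - X**2*Y + 3*X**2*Z + 3*X*Y**2 + X*Y*Z - X*Z**2 + 2*Y**3 + 2*Y*Z**2 - 2*Z**3

deg(f) = 3.
Substitute x = X/Z, y = Y/Z into f, then multiply by Z^3.
  monomial -1·x^3·y^0 ↦ -1·X^3·Y^0·Z^0.
  monomial -1·x^2·y^1 ↦ -1·X^2·Y^1·Z^0.
  monomial 3·x^2·y^0 ↦ 3·X^2·Y^0·Z^1.
  monomial 3·x^1·y^2 ↦ 3·X^1·Y^2·Z^0.
  monomial 1·x^1·y^1 ↦ 1·X^1·Y^1·Z^1.
  monomial -1·x^1·y^0 ↦ -1·X^1·Y^0·Z^2.
  monomial 2·x^0·y^3 ↦ 2·X^0·Y^3·Z^0.
  monomial 2·x^0·y^1 ↦ 2·X^0·Y^1·Z^2.
  monomial -2·x^0·y^0 ↦ -2·X^0·Y^0·Z^3.
Collecting: F(X, Y, Z) = -X**3 - X**2*Y + 3*X**2*Z + 3*X*Y**2 + X*Y*Z - X*Z**2 + 2*Y**3 + 2*Y*Z**2 - 2*Z**3.


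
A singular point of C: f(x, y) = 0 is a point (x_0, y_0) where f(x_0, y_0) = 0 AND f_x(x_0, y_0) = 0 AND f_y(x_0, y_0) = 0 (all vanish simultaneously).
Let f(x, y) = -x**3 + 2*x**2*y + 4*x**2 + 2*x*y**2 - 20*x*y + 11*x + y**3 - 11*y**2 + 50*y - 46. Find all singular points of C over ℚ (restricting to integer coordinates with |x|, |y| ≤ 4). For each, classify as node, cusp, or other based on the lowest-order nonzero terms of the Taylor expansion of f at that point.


Singular points: {(3, 2)}; classification: node.

Compute partial derivatives:
  f_x = -3*x**2 + 4*x*y + 8*x + 2*y**2 - 20*y + 11.
  f_y = 2*x**2 + 4*x*y - 20*x + 3*y**2 - 22*y + 50.
Scan x_0 ∈ {−4, ..., 4}. For each x_0, f_y(x_0, y) is a polynomial in y; find its integer roots y ∈ {−4, ..., 4}, then test f_x and f at those candidates.
  x = -4: f_y(-4, y) = 3*y**2 - 38*y + 162; no integer root y with |y| ≤ 4.
  x = -3: f_y(-3, y) = 3*y**2 - 34*y + 128; no integer root y with |y| ≤ 4.
  x = -2: f_y(-2, y) = 3*y**2 - 30*y + 98; no integer root y with |y| ≤ 4.
  x = -1: f_y(-1, y) = 3*y**2 - 26*y + 72; no integer root y with |y| ≤ 4.
  x = 0: f_y(0, y) = 3*y**2 - 22*y + 50; no integer root y with |y| ≤ 4.
  x = 1: f_y(1, y) = 3*y**2 - 18*y + 32; no integer root y with |y| ≤ 4.
  x = 2: f_y(2, y) = 3*y**2 - 14*y + 18; no integer root y with |y| ≤ 4.
  x = 3: f_y(3, y) = 3*y**2 - 10*y + 8; vanishes at y ∈ {2}. (3, 2): f_x = 0, f = 0 — SINGULAR.
  x = 4: f_y(4, y) = 3*y**2 - 6*y + 2; no integer root y with |y| ≤ 4.
Only singular point on the grid: (3, 2).
Classify: substitute x = 3 + u, y = 2 + v and expand: f = -u**3 + 2*u**2*v - u**2 + 2*u*v**2 + v**3 + v**2.
No constant or linear terms (consistent with a singular point). Quadratic part: -u**2 + v**2. Cubic part: -u**3 + 2*u**2*v + 2*u*v**2 + v**3.
The quadratic part v**2 - u**2 = (v − u)(v + u) splits into two distinct linear factors, so there are two distinct tangent lines y − 2 = ±(x − 3) — this is a node (ordinary double point).
Classification: node.


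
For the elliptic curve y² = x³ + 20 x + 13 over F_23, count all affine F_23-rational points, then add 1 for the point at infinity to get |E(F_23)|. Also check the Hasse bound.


Affine points = {(0, 6), (0, 17), (3, 10), (3, 13), (5, 10), (5, 13), (6, 2), (6, 21), (7, 6), (7, 17), (8, 8), (8, 15), (9, 5), (9, 18), (11, 0), (12, 7), (12, 16), (13, 3), (13, 20), (14, 1), (14, 22), (15, 10), (15, 13), (16, 6), (16, 17), (18, 8), (18, 15), (20, 8), (20, 15)}; affine count = 29; |E(F_23)| = 30.

Discriminant check: Δ ∝ 4a³ + 27b² = 4·20³ + 27·13² = 4·8000 + 27·169 ≡ 16 (mod 23). Nonzero ⇒ E is nonsingular.
For each x ∈ F_23, compute rhs = x³ + 20·x + 13 mod 23, then count y ∈ F_23 with y² ≡ rhs.
  x = 0: rhs = 13, matching y values: 6, 17 (2 points).
  x = 1: rhs = 11, matching y values: none (0 points).
  x = 2: rhs = 15, matching y values: none (0 points).
  x = 3: rhs = 8, matching y values: 10, 13 (2 points).
  x = 4: rhs = 19, matching y values: none (0 points).
  x = 5: rhs = 8, matching y values: 10, 13 (2 points).
  x = 6: rhs = 4, matching y values: 2, 21 (2 points).
  x = 7: rhs = 13, matching y values: 6, 17 (2 points).
  x = 8: rhs = 18, matching y values: 8, 15 (2 points).
  x = 9: rhs = 2, matching y values: 5, 18 (2 points).
  x = 10: rhs = 17, matching y values: none (0 points).
  x = 11: rhs = 0, matching y values: 0 (1 points).
  x = 12: rhs = 3, matching y values: 7, 16 (2 points).
  x = 13: rhs = 9, matching y values: 3, 20 (2 points).
  x = 14: rhs = 1, matching y values: 1, 22 (2 points).
  x = 15: rhs = 8, matching y values: 10, 13 (2 points).
  x = 16: rhs = 13, matching y values: 6, 17 (2 points).
  x = 17: rhs = 22, matching y values: none (0 points).
  x = 18: rhs = 18, matching y values: 8, 15 (2 points).
  x = 19: rhs = 7, matching y values: none (0 points).
  x = 20: rhs = 18, matching y values: 8, 15 (2 points).
  x = 21: rhs = 11, matching y values: none (0 points).
  x = 22: rhs = 15, matching y values: none (0 points).
Total affine count: 29.
Full point count |E(F_23)| = 29 + 1 = 30.
Hasse bound: |30 − (23+1)| = |6| = 6 ≤ 2√23 ≈ 9.5917 ✓.


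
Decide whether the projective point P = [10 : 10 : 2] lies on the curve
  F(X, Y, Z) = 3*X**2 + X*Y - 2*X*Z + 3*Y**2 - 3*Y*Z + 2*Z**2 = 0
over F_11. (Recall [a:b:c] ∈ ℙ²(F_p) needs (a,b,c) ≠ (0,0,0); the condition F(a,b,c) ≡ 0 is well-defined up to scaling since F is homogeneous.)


F(10,10,2) ≡ 3 (mod 11); P is NOT on the curve.

Evaluate F(10, 10, 2) term-by-term (mod 11).
  3*X**2 ↦ 3·100·1·1 = 300
  X*Y ↦ 1·10·10·1 = 100
  -2*X*Z ↦ -2·10·1·2 = -40
  3*Y**2 ↦ 3·1·100·1 = 300
  -3*Y*Z ↦ -3·1·10·2 = -60
  2*Z**2 ↦ 2·1·1·4 = 8
Sum: F(10, 10, 2) = (300) + (100) + (-40) + (300) + (-60) + (8) = 608.
Reducing mod 11: 608 ≡ 3 (mod 11).
Since F(a, b, c) ≡ 3 ≠ 0 (mod 11), P does NOT lie on the curve.


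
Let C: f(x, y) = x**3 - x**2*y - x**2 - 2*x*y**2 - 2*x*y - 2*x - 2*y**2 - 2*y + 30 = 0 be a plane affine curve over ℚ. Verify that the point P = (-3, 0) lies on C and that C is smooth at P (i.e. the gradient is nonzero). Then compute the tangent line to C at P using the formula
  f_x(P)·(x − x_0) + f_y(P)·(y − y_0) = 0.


Tangent line at P: 31*x - 5*y + 93 = 0.

Step 1: f(-3, 0) = 0, so P lies on C.
Step 2: partial derivatives
  f_x(x, y) = 3*x**2 - 2*x*y - 2*x - 2*y**2 - 2*y - 2, f_y(x, y) = -x**2 - 4*x*y - 2*x - 4*y - 2.
  f_x(P) = 31, f_y(P) = -5 (gradient nonzero, so P is smooth).
Step 3: tangent line at P: 31·(x − -3) + -5·(y − 0) = 0.
Expanding: 31*x - 5*y + 93 = 0.
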